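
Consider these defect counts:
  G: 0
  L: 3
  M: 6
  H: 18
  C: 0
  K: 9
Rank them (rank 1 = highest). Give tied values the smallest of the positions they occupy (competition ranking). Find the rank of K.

Sorted (descending): 18, 9, 6, 3, 0, 0
The 2 values of 0 occupy positions 5–6 → each gets rank 5.
K has value 9 → rank 2.

2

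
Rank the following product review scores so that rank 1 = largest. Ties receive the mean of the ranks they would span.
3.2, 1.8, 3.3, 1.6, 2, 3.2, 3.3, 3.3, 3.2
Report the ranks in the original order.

Sorted (descending): 3.3, 3.3, 3.3, 3.2, 3.2, 3.2, 2, 1.8, 1.6
The 3 values of 3.3 occupy positions 1–3 → average rank 2.
The 3 values of 3.2 occupy positions 4–6 → average rank 5.

5, 8, 2, 9, 7, 5, 2, 2, 5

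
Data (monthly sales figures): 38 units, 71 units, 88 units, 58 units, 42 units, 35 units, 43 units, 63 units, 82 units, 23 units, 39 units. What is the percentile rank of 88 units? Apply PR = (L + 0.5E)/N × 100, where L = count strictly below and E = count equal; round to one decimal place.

N = 11.
Strictly below 88: 10. Equal to 88: 1.
PR = (10 + 0.5·1)/11 × 100 = 95.5

95.5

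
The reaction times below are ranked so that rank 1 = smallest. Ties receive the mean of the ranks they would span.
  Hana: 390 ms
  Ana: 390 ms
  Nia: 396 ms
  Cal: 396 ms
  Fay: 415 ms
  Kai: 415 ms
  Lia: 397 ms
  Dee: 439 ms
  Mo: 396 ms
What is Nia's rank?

Sorted (ascending): 390, 390, 396, 396, 396, 397, 415, 415, 439
The 2 values of 390 occupy positions 1–2 → average rank (1+2)/2 = 1.5.
The 3 values of 396 occupy positions 3–5 → average rank 4.
The 2 values of 415 occupy positions 7–8 → average rank (7+8)/2 = 7.5.
Nia has value 396 ms → rank 4.

4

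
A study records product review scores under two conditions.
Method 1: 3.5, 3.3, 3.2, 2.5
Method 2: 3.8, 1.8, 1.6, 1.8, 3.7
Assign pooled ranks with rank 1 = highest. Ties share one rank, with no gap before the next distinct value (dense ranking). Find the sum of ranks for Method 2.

Sorted (descending): 3.8, 3.7, 3.5, 3.3, 3.2, 2.5, 1.8, 1.8, 1.6
The 2 values of 1.8 share dense rank 7.
Remaining distinct values take the next consecutive integers.
Method 2 values → pooled ranks: 3.8→1, 1.8→7, 1.6→8, 1.8→7, 3.7→2
Rank sum = 1 + 7 + 8 + 7 + 2 = 25

25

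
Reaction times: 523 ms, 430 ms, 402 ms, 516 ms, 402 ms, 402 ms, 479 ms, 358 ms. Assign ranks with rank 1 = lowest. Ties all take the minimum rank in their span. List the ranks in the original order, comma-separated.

8, 5, 2, 7, 2, 2, 6, 1

Sorted (ascending): 358, 402, 402, 402, 430, 479, 516, 523
The 3 values of 402 occupy positions 2–4 → each gets rank 2.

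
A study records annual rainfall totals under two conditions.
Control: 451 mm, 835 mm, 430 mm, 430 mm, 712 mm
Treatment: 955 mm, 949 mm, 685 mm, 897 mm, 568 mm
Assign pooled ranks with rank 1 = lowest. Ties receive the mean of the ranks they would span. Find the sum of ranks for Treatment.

Sorted (ascending): 430, 430, 451, 568, 685, 712, 835, 897, 949, 955
The 2 values of 430 occupy positions 1–2 → average rank (1+2)/2 = 1.5.
Treatment values → pooled ranks: 955→10, 949→9, 685→5, 897→8, 568→4
Rank sum = 10 + 9 + 5 + 8 + 4 = 36

36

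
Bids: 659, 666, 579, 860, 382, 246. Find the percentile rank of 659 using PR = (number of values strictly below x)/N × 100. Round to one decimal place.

N = 6.
Strictly below 659: 3. Equal to 659: 1.
PR = 3/6 × 100 = 50.0

50.0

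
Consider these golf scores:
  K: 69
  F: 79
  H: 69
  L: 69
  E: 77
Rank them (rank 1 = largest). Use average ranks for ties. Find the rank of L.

Sorted (descending): 79, 77, 69, 69, 69
The 3 values of 69 occupy positions 3–5 → average rank 4.
L has value 69 → rank 4.

4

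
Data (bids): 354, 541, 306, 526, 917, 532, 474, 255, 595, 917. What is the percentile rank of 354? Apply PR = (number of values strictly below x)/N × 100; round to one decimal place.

N = 10.
Strictly below 354: 2. Equal to 354: 1.
PR = 2/10 × 100 = 20.0

20.0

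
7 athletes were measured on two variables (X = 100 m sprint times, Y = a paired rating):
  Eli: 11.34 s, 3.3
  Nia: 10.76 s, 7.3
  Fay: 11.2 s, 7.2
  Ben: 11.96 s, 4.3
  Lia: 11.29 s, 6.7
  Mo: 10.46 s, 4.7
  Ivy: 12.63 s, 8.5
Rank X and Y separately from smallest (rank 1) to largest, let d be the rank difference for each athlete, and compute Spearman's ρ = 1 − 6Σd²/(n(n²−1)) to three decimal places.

0.000

Ranks of variable 1: 5, 2, 3, 6, 4, 1, 7
Ranks of variable 2: 1, 6, 5, 2, 4, 3, 7
d = r₁ − r₂: 4, -4, -2, 4, 0, -2, 0
d²: 16, 16, 4, 16, 0, 4, 0; Σd² = 56
ρ = 1 − 6·56/(7·48) = 1 − 336/336 = 0.000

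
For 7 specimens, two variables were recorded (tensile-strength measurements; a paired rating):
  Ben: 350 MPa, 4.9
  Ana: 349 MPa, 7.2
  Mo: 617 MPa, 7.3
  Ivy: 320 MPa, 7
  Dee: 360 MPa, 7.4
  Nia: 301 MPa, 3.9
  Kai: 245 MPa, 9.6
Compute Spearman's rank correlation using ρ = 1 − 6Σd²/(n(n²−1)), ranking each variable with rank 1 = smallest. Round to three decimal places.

0.107

Ranks of variable 1: 5, 4, 7, 3, 6, 2, 1
Ranks of variable 2: 2, 4, 5, 3, 6, 1, 7
d = r₁ − r₂: 3, 0, 2, 0, 0, 1, -6
d²: 9, 0, 4, 0, 0, 1, 36; Σd² = 50
ρ = 1 − 6·50/(7·48) = 1 − 300/336 = 0.107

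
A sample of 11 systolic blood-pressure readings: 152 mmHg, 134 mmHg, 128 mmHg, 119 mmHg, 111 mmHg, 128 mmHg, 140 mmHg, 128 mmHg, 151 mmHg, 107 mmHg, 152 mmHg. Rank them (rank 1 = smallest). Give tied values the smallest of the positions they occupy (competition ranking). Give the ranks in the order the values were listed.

10, 7, 4, 3, 2, 4, 8, 4, 9, 1, 10

Sorted (ascending): 107, 111, 119, 128, 128, 128, 134, 140, 151, 152, 152
The 3 values of 128 occupy positions 4–6 → each gets rank 4.
The 2 values of 152 occupy positions 10–11 → each gets rank 10.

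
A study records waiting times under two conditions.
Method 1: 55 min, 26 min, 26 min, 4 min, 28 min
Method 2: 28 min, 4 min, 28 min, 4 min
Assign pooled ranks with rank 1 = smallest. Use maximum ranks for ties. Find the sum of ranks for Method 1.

30

Sorted (ascending): 4, 4, 4, 26, 26, 28, 28, 28, 55
The 3 values of 4 occupy positions 1–3 → each gets rank 3.
The 2 values of 26 occupy positions 4–5 → each gets rank 5.
The 3 values of 28 occupy positions 6–8 → each gets rank 8.
Method 1 values → pooled ranks: 55→9, 26→5, 26→5, 4→3, 28→8
Rank sum = 9 + 5 + 5 + 3 + 8 = 30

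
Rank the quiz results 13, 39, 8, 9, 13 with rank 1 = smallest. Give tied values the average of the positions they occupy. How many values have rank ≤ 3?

Sorted (ascending): 8, 9, 13, 13, 39
The 2 values of 13 occupy positions 3–4 → average rank (3+4)/2 = 3.5.
Ranks ≤ 3: {1, 2} → 2 values.

2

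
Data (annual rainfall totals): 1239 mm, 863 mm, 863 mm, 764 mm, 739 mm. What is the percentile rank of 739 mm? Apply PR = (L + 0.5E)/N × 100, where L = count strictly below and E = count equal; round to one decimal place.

N = 5.
Strictly below 739: 0. Equal to 739: 1.
PR = (0 + 0.5·1)/5 × 100 = 10.0

10.0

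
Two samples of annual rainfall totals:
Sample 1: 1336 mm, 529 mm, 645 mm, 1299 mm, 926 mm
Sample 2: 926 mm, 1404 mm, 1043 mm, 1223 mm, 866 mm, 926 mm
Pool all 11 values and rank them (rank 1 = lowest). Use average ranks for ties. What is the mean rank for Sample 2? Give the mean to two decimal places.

6.50

Sorted (ascending): 529, 645, 866, 926, 926, 926, 1043, 1223, 1299, 1336, 1404
The 3 values of 926 occupy positions 4–6 → average rank 5.
Sample 2 values → pooled ranks: 926→5, 1404→11, 1043→7, 1223→8, 866→3, 926→5
Mean rank = (5 + 11 + 7 + 8 + 3 + 5) / 6 = 6.50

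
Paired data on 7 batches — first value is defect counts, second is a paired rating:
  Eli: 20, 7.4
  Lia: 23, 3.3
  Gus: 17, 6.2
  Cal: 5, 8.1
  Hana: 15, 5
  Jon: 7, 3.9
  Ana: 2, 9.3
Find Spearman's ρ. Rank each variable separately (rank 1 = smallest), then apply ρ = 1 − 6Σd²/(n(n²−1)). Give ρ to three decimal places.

Ranks of variable 1: 6, 7, 5, 2, 4, 3, 1
Ranks of variable 2: 5, 1, 4, 6, 3, 2, 7
d = r₁ − r₂: 1, 6, 1, -4, 1, 1, -6
d²: 1, 36, 1, 16, 1, 1, 36; Σd² = 92
ρ = 1 − 6·92/(7·48) = 1 − 552/336 = -0.643

-0.643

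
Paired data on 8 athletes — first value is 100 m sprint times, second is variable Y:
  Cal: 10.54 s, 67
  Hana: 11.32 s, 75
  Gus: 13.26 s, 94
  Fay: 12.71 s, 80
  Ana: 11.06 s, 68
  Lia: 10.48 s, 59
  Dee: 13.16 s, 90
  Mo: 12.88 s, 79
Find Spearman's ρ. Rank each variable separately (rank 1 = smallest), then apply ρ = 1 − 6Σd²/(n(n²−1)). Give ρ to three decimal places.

0.976

Ranks of variable 1: 2, 4, 8, 5, 3, 1, 7, 6
Ranks of variable 2: 2, 4, 8, 6, 3, 1, 7, 5
d = r₁ − r₂: 0, 0, 0, -1, 0, 0, 0, 1
d²: 0, 0, 0, 1, 0, 0, 0, 1; Σd² = 2
ρ = 1 − 6·2/(8·63) = 1 − 12/504 = 0.976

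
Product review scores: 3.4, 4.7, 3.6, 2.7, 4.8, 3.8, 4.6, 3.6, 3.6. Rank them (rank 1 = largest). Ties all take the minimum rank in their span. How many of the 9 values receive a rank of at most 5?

Sorted (descending): 4.8, 4.7, 4.6, 3.8, 3.6, 3.6, 3.6, 3.4, 2.7
The 3 values of 3.6 occupy positions 5–7 → each gets rank 5.
Ranks ≤ 5: {1, 2, 3, 4, 5, 5, 5} → 7 values.

7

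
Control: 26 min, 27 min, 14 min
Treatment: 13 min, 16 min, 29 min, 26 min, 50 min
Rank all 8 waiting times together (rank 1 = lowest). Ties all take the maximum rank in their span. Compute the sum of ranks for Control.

13

Sorted (ascending): 13, 14, 16, 26, 26, 27, 29, 50
The 2 values of 26 occupy positions 4–5 → each gets rank 5.
Control values → pooled ranks: 26→5, 27→6, 14→2
Rank sum = 5 + 6 + 2 = 13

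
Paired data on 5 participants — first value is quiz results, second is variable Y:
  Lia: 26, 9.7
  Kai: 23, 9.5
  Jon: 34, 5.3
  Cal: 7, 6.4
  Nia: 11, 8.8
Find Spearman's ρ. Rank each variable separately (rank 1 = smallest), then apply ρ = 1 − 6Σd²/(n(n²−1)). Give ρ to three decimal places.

Ranks of variable 1: 4, 3, 5, 1, 2
Ranks of variable 2: 5, 4, 1, 2, 3
d = r₁ − r₂: -1, -1, 4, -1, -1
d²: 1, 1, 16, 1, 1; Σd² = 20
ρ = 1 − 6·20/(5·24) = 1 − 120/120 = 0.000

0.000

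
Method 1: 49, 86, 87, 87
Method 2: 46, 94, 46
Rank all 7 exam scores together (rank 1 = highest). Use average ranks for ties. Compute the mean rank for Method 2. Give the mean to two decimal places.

4.67

Sorted (descending): 94, 87, 87, 86, 49, 46, 46
The 2 values of 87 occupy positions 2–3 → average rank (2+3)/2 = 2.5.
The 2 values of 46 occupy positions 6–7 → average rank (6+7)/2 = 6.5.
Method 2 values → pooled ranks: 46→6.5, 94→1, 46→6.5
Mean rank = (6.5 + 1 + 6.5) / 3 = 4.67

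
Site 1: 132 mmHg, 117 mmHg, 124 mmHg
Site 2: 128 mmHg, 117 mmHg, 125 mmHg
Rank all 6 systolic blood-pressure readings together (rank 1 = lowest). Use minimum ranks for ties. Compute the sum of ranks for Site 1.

10

Sorted (ascending): 117, 117, 124, 125, 128, 132
The 2 values of 117 occupy positions 1–2 → each gets rank 1.
Site 1 values → pooled ranks: 132→6, 117→1, 124→3
Rank sum = 6 + 1 + 3 = 10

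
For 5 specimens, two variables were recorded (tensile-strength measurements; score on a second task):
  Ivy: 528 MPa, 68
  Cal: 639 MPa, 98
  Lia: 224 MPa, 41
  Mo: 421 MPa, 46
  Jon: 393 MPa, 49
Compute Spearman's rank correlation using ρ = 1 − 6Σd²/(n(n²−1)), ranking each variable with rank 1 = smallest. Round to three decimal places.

0.900

Ranks of variable 1: 4, 5, 1, 3, 2
Ranks of variable 2: 4, 5, 1, 2, 3
d = r₁ − r₂: 0, 0, 0, 1, -1
d²: 0, 0, 0, 1, 1; Σd² = 2
ρ = 1 − 6·2/(5·24) = 1 − 12/120 = 0.900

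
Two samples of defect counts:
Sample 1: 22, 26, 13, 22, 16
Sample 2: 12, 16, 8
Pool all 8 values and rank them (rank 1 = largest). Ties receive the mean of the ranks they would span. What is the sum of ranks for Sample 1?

Sorted (descending): 26, 22, 22, 16, 16, 13, 12, 8
The 2 values of 22 occupy positions 2–3 → average rank (2+3)/2 = 2.5.
The 2 values of 16 occupy positions 4–5 → average rank (4+5)/2 = 4.5.
Sample 1 values → pooled ranks: 22→2.5, 26→1, 13→6, 22→2.5, 16→4.5
Rank sum = 2.5 + 1 + 6 + 2.5 + 4.5 = 16.5

16.5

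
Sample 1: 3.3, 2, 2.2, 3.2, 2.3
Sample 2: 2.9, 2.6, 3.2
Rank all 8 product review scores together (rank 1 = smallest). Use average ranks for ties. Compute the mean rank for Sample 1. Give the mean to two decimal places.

4.10

Sorted (ascending): 2, 2.2, 2.3, 2.6, 2.9, 3.2, 3.2, 3.3
The 2 values of 3.2 occupy positions 6–7 → average rank (6+7)/2 = 6.5.
Sample 1 values → pooled ranks: 3.3→8, 2→1, 2.2→2, 3.2→6.5, 2.3→3
Mean rank = (8 + 1 + 2 + 6.5 + 3) / 5 = 4.10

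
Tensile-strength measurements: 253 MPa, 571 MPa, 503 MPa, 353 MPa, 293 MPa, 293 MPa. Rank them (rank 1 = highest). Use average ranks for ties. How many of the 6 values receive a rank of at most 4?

3

Sorted (descending): 571, 503, 353, 293, 293, 253
The 2 values of 293 occupy positions 4–5 → average rank (4+5)/2 = 4.5.
Ranks ≤ 4: {1, 2, 3} → 3 values.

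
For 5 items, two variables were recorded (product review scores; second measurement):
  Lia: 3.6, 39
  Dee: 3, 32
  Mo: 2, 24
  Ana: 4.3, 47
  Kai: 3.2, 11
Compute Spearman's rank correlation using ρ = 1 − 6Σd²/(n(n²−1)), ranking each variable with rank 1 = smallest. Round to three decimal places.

Ranks of variable 1: 4, 2, 1, 5, 3
Ranks of variable 2: 4, 3, 2, 5, 1
d = r₁ − r₂: 0, -1, -1, 0, 2
d²: 0, 1, 1, 0, 4; Σd² = 6
ρ = 1 − 6·6/(5·24) = 1 − 36/120 = 0.700

0.700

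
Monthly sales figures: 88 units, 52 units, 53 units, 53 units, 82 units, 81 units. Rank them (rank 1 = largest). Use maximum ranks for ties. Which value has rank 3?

Sorted (descending): 88, 82, 81, 53, 53, 52
The 2 values of 53 occupy positions 4–5 → each gets rank 5.
Rank 3 → value 81.

81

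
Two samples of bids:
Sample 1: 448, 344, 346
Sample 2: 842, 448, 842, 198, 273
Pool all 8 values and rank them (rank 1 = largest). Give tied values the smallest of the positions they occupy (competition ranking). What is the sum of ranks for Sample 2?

Sorted (descending): 842, 842, 448, 448, 346, 344, 273, 198
The 2 values of 842 occupy positions 1–2 → each gets rank 1.
The 2 values of 448 occupy positions 3–4 → each gets rank 3.
Sample 2 values → pooled ranks: 842→1, 448→3, 842→1, 198→8, 273→7
Rank sum = 1 + 3 + 1 + 8 + 7 = 20

20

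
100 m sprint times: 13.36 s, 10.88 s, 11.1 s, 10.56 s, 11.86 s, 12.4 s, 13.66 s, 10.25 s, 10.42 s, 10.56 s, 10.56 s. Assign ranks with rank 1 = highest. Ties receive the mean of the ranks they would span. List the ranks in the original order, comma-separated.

2, 6, 5, 8, 4, 3, 1, 11, 10, 8, 8

Sorted (descending): 13.66, 13.36, 12.4, 11.86, 11.1, 10.88, 10.56, 10.56, 10.56, 10.42, 10.25
The 3 values of 10.56 occupy positions 7–9 → average rank 8.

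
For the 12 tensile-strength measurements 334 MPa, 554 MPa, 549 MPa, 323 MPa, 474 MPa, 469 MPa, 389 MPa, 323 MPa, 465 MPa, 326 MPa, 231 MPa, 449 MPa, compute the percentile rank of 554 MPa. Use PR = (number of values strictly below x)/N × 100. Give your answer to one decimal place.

N = 12.
Strictly below 554: 11. Equal to 554: 1.
PR = 11/12 × 100 = 91.7

91.7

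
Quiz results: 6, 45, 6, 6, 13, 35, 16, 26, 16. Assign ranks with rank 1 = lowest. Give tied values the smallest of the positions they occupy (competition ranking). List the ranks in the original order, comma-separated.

Sorted (ascending): 6, 6, 6, 13, 16, 16, 26, 35, 45
The 3 values of 6 occupy positions 1–3 → each gets rank 1.
The 2 values of 16 occupy positions 5–6 → each gets rank 5.

1, 9, 1, 1, 4, 8, 5, 7, 5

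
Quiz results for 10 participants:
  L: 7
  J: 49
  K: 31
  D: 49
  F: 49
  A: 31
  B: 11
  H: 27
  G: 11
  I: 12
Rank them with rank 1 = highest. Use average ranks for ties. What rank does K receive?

4.5

Sorted (descending): 49, 49, 49, 31, 31, 27, 12, 11, 11, 7
The 3 values of 49 occupy positions 1–3 → average rank 2.
The 2 values of 31 occupy positions 4–5 → average rank (4+5)/2 = 4.5.
The 2 values of 11 occupy positions 8–9 → average rank (8+9)/2 = 8.5.
K has value 31 → rank 4.5.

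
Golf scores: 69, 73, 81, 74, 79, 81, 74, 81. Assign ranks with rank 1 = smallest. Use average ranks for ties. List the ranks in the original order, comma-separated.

1, 2, 7, 3.5, 5, 7, 3.5, 7

Sorted (ascending): 69, 73, 74, 74, 79, 81, 81, 81
The 2 values of 74 occupy positions 3–4 → average rank (3+4)/2 = 3.5.
The 3 values of 81 occupy positions 6–8 → average rank 7.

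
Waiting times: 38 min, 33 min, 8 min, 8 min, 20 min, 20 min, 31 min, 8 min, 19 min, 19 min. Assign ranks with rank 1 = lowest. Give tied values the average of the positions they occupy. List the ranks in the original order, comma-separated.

10, 9, 2, 2, 6.5, 6.5, 8, 2, 4.5, 4.5

Sorted (ascending): 8, 8, 8, 19, 19, 20, 20, 31, 33, 38
The 3 values of 8 occupy positions 1–3 → average rank 2.
The 2 values of 19 occupy positions 4–5 → average rank (4+5)/2 = 4.5.
The 2 values of 20 occupy positions 6–7 → average rank (6+7)/2 = 6.5.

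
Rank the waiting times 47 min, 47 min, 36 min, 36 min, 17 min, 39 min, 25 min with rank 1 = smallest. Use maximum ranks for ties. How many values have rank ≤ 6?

Sorted (ascending): 17, 25, 36, 36, 39, 47, 47
The 2 values of 36 occupy positions 3–4 → each gets rank 4.
The 2 values of 47 occupy positions 6–7 → each gets rank 7.
Ranks ≤ 6: {1, 2, 4, 4, 5} → 5 values.

5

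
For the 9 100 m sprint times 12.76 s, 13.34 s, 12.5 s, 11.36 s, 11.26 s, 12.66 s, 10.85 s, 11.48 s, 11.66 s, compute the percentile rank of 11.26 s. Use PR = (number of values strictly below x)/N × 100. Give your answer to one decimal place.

N = 9.
Strictly below 11.26: 1. Equal to 11.26: 1.
PR = 1/9 × 100 = 11.1

11.1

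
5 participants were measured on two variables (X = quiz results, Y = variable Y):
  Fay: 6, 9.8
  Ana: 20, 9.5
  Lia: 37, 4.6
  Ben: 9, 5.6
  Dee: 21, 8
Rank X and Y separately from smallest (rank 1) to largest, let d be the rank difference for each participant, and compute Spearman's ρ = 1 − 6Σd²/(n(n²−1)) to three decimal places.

Ranks of variable 1: 1, 3, 5, 2, 4
Ranks of variable 2: 5, 4, 1, 2, 3
d = r₁ − r₂: -4, -1, 4, 0, 1
d²: 16, 1, 16, 0, 1; Σd² = 34
ρ = 1 − 6·34/(5·24) = 1 − 204/120 = -0.700

-0.700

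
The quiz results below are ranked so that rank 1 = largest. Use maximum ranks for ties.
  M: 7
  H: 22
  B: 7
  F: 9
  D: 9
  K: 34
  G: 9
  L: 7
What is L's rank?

Sorted (descending): 34, 22, 9, 9, 9, 7, 7, 7
The 3 values of 9 occupy positions 3–5 → each gets rank 5.
The 3 values of 7 occupy positions 6–8 → each gets rank 8.
L has value 7 → rank 8.

8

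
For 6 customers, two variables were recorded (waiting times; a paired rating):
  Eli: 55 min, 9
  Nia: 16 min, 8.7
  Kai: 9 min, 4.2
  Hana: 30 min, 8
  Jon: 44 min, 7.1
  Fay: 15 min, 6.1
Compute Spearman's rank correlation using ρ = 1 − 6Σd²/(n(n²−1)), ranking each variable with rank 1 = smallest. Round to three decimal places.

Ranks of variable 1: 6, 3, 1, 4, 5, 2
Ranks of variable 2: 6, 5, 1, 4, 3, 2
d = r₁ − r₂: 0, -2, 0, 0, 2, 0
d²: 0, 4, 0, 0, 4, 0; Σd² = 8
ρ = 1 − 6·8/(6·35) = 1 − 48/210 = 0.771

0.771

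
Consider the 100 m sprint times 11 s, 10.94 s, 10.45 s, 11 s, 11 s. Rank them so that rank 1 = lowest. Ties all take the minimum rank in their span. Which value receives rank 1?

Sorted (ascending): 10.45, 10.94, 11, 11, 11
The 3 values of 11 occupy positions 3–5 → each gets rank 3.
Rank 1 → value 10.45.

10.45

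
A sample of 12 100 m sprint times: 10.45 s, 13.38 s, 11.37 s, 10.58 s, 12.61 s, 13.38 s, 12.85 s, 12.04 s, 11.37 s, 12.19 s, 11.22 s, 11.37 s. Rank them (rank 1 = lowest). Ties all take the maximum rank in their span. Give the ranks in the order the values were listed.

Sorted (ascending): 10.45, 10.58, 11.22, 11.37, 11.37, 11.37, 12.04, 12.19, 12.61, 12.85, 13.38, 13.38
The 3 values of 11.37 occupy positions 4–6 → each gets rank 6.
The 2 values of 13.38 occupy positions 11–12 → each gets rank 12.

1, 12, 6, 2, 9, 12, 10, 7, 6, 8, 3, 6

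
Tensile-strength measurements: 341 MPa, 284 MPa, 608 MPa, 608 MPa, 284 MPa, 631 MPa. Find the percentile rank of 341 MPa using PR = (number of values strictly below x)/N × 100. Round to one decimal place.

N = 6.
Strictly below 341: 2. Equal to 341: 1.
PR = 2/6 × 100 = 33.3

33.3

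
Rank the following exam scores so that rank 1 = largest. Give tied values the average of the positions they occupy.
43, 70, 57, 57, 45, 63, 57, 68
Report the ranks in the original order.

Sorted (descending): 70, 68, 63, 57, 57, 57, 45, 43
The 3 values of 57 occupy positions 4–6 → average rank 5.

8, 1, 5, 5, 7, 3, 5, 2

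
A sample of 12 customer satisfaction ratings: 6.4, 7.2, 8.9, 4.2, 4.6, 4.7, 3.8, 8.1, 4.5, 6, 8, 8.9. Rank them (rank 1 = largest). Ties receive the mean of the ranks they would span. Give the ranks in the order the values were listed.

Sorted (descending): 8.9, 8.9, 8.1, 8, 7.2, 6.4, 6, 4.7, 4.6, 4.5, 4.2, 3.8
The 2 values of 8.9 occupy positions 1–2 → average rank (1+2)/2 = 1.5.

6, 5, 1.5, 11, 9, 8, 12, 3, 10, 7, 4, 1.5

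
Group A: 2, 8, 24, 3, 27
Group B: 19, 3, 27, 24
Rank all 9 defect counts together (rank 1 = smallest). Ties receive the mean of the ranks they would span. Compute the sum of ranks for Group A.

22.5

Sorted (ascending): 2, 3, 3, 8, 19, 24, 24, 27, 27
The 2 values of 3 occupy positions 2–3 → average rank (2+3)/2 = 2.5.
The 2 values of 24 occupy positions 6–7 → average rank (6+7)/2 = 6.5.
The 2 values of 27 occupy positions 8–9 → average rank (8+9)/2 = 8.5.
Group A values → pooled ranks: 2→1, 8→4, 24→6.5, 3→2.5, 27→8.5
Rank sum = 1 + 4 + 6.5 + 2.5 + 8.5 = 22.5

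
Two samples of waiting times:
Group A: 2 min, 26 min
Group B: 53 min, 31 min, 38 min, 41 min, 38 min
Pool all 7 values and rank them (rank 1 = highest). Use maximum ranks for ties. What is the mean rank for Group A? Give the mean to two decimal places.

Sorted (descending): 53, 41, 38, 38, 31, 26, 2
The 2 values of 38 occupy positions 3–4 → each gets rank 4.
Group A values → pooled ranks: 2→7, 26→6
Mean rank = (7 + 6) / 2 = 6.50

6.50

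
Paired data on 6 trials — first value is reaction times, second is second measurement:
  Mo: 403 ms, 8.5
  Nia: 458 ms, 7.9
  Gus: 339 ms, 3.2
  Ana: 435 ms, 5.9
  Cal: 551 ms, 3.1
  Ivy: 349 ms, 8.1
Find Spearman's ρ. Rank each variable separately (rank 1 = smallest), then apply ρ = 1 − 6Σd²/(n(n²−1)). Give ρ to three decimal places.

-0.314

Ranks of variable 1: 3, 5, 1, 4, 6, 2
Ranks of variable 2: 6, 4, 2, 3, 1, 5
d = r₁ − r₂: -3, 1, -1, 1, 5, -3
d²: 9, 1, 1, 1, 25, 9; Σd² = 46
ρ = 1 − 6·46/(6·35) = 1 − 276/210 = -0.314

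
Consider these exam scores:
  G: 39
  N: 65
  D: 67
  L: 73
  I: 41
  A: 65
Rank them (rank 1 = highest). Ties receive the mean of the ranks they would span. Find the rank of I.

Sorted (descending): 73, 67, 65, 65, 41, 39
The 2 values of 65 occupy positions 3–4 → average rank (3+4)/2 = 3.5.
I has value 41 → rank 5.

5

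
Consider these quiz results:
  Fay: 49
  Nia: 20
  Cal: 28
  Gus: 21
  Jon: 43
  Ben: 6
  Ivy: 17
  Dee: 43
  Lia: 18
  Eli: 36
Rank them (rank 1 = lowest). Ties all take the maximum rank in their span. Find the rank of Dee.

9

Sorted (ascending): 6, 17, 18, 20, 21, 28, 36, 43, 43, 49
The 2 values of 43 occupy positions 8–9 → each gets rank 9.
Dee has value 43 → rank 9.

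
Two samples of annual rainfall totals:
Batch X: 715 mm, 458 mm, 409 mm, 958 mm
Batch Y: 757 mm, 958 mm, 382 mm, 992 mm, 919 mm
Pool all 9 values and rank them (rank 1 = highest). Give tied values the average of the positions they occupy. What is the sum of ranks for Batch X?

23.5

Sorted (descending): 992, 958, 958, 919, 757, 715, 458, 409, 382
The 2 values of 958 occupy positions 2–3 → average rank (2+3)/2 = 2.5.
Batch X values → pooled ranks: 715→6, 458→7, 409→8, 958→2.5
Rank sum = 6 + 7 + 8 + 2.5 = 23.5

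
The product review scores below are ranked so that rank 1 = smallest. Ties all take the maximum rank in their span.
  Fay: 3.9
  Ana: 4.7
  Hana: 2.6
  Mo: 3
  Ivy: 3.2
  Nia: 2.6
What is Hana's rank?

Sorted (ascending): 2.6, 2.6, 3, 3.2, 3.9, 4.7
The 2 values of 2.6 occupy positions 1–2 → each gets rank 2.
Hana has value 2.6 → rank 2.

2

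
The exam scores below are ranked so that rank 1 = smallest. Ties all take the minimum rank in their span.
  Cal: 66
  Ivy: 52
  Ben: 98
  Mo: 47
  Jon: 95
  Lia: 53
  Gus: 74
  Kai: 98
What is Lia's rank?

Sorted (ascending): 47, 52, 53, 66, 74, 95, 98, 98
The 2 values of 98 occupy positions 7–8 → each gets rank 7.
Lia has value 53 → rank 3.

3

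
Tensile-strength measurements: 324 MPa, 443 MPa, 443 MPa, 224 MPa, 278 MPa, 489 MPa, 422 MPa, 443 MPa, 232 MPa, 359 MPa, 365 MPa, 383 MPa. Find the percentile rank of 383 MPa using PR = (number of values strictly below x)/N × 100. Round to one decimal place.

N = 12.
Strictly below 383: 6. Equal to 383: 1.
PR = 6/12 × 100 = 50.0

50.0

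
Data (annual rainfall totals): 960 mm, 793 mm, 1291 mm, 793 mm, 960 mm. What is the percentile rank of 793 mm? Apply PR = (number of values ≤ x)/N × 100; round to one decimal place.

N = 5.
Strictly below 793: 0. Equal to 793: 2.
PR = 2/5 × 100 = 40.0

40.0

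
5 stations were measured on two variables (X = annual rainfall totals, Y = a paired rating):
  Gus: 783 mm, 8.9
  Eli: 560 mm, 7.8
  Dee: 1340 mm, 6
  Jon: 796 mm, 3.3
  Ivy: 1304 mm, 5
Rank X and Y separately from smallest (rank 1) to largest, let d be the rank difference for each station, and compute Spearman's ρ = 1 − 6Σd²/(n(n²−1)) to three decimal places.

Ranks of variable 1: 2, 1, 5, 3, 4
Ranks of variable 2: 5, 4, 3, 1, 2
d = r₁ − r₂: -3, -3, 2, 2, 2
d²: 9, 9, 4, 4, 4; Σd² = 30
ρ = 1 − 6·30/(5·24) = 1 − 180/120 = -0.500

-0.500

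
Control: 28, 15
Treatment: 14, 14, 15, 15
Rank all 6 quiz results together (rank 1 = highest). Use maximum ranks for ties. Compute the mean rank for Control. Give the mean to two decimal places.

2.50

Sorted (descending): 28, 15, 15, 15, 14, 14
The 3 values of 15 occupy positions 2–4 → each gets rank 4.
The 2 values of 14 occupy positions 5–6 → each gets rank 6.
Control values → pooled ranks: 28→1, 15→4
Mean rank = (1 + 4) / 2 = 2.50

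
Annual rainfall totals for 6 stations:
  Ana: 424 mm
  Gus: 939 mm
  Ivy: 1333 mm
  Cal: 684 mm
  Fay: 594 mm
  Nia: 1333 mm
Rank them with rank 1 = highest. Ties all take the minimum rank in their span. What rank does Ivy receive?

Sorted (descending): 1333, 1333, 939, 684, 594, 424
The 2 values of 1333 occupy positions 1–2 → each gets rank 1.
Ivy has value 1333 mm → rank 1.

1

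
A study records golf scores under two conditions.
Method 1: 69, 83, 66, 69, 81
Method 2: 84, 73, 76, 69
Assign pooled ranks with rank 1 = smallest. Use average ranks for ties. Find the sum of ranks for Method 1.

22

Sorted (ascending): 66, 69, 69, 69, 73, 76, 81, 83, 84
The 3 values of 69 occupy positions 2–4 → average rank 3.
Method 1 values → pooled ranks: 69→3, 83→8, 66→1, 69→3, 81→7
Rank sum = 3 + 8 + 1 + 3 + 7 = 22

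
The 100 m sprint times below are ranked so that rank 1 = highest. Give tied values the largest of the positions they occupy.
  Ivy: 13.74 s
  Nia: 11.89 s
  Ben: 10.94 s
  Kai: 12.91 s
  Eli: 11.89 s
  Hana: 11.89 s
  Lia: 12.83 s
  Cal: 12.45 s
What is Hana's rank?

7

Sorted (descending): 13.74, 12.91, 12.83, 12.45, 11.89, 11.89, 11.89, 10.94
The 3 values of 11.89 occupy positions 5–7 → each gets rank 7.
Hana has value 11.89 s → rank 7.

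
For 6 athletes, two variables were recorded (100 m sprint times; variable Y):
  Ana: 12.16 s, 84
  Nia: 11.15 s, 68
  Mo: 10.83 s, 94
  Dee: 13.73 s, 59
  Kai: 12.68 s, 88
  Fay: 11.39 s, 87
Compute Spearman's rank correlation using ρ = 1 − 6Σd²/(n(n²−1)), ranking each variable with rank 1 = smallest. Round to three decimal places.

Ranks of variable 1: 4, 2, 1, 6, 5, 3
Ranks of variable 2: 3, 2, 6, 1, 5, 4
d = r₁ − r₂: 1, 0, -5, 5, 0, -1
d²: 1, 0, 25, 25, 0, 1; Σd² = 52
ρ = 1 − 6·52/(6·35) = 1 − 312/210 = -0.486

-0.486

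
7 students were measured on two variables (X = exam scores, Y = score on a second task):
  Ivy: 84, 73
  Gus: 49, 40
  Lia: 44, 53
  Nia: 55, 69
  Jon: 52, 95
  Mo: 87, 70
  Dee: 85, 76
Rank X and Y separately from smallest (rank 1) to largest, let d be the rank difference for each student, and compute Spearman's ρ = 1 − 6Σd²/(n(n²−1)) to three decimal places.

Ranks of variable 1: 5, 2, 1, 4, 3, 7, 6
Ranks of variable 2: 5, 1, 2, 3, 7, 4, 6
d = r₁ − r₂: 0, 1, -1, 1, -4, 3, 0
d²: 0, 1, 1, 1, 16, 9, 0; Σd² = 28
ρ = 1 − 6·28/(7·48) = 1 − 168/336 = 0.500

0.500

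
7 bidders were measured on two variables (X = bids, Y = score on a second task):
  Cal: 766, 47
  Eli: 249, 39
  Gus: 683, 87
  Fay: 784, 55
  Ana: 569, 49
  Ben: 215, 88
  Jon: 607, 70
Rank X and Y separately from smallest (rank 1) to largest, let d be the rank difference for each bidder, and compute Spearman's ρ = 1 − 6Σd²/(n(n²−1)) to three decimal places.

-0.143

Ranks of variable 1: 6, 2, 5, 7, 3, 1, 4
Ranks of variable 2: 2, 1, 6, 4, 3, 7, 5
d = r₁ − r₂: 4, 1, -1, 3, 0, -6, -1
d²: 16, 1, 1, 9, 0, 36, 1; Σd² = 64
ρ = 1 − 6·64/(7·48) = 1 − 384/336 = -0.143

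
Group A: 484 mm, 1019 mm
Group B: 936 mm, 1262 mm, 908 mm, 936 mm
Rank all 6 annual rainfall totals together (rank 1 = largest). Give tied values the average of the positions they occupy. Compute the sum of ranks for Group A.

Sorted (descending): 1262, 1019, 936, 936, 908, 484
The 2 values of 936 occupy positions 3–4 → average rank (3+4)/2 = 3.5.
Group A values → pooled ranks: 484→6, 1019→2
Rank sum = 6 + 2 = 8

8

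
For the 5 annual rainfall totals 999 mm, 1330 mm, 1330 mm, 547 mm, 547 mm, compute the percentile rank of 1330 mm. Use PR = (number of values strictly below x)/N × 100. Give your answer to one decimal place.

N = 5.
Strictly below 1330: 3. Equal to 1330: 2.
PR = 3/5 × 100 = 60.0

60.0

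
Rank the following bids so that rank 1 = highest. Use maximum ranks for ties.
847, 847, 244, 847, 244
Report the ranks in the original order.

3, 3, 5, 3, 5

Sorted (descending): 847, 847, 847, 244, 244
The 3 values of 847 occupy positions 1–3 → each gets rank 3.
The 2 values of 244 occupy positions 4–5 → each gets rank 5.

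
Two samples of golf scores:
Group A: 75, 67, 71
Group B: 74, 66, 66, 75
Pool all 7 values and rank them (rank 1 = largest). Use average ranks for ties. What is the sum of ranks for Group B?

Sorted (descending): 75, 75, 74, 71, 67, 66, 66
The 2 values of 75 occupy positions 1–2 → average rank (1+2)/2 = 1.5.
The 2 values of 66 occupy positions 6–7 → average rank (6+7)/2 = 6.5.
Group B values → pooled ranks: 74→3, 66→6.5, 66→6.5, 75→1.5
Rank sum = 3 + 6.5 + 6.5 + 1.5 = 17.5

17.5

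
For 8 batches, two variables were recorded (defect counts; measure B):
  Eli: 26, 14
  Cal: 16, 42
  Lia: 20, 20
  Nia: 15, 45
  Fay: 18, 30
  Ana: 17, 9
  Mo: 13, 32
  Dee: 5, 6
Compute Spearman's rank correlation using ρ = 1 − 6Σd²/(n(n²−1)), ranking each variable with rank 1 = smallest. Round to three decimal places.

-0.119

Ranks of variable 1: 8, 4, 7, 3, 6, 5, 2, 1
Ranks of variable 2: 3, 7, 4, 8, 5, 2, 6, 1
d = r₁ − r₂: 5, -3, 3, -5, 1, 3, -4, 0
d²: 25, 9, 9, 25, 1, 9, 16, 0; Σd² = 94
ρ = 1 − 6·94/(8·63) = 1 − 564/504 = -0.119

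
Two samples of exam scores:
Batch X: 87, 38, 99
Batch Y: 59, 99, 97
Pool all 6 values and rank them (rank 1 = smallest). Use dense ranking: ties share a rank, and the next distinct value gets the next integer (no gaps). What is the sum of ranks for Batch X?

Sorted (ascending): 38, 59, 87, 97, 99, 99
The 2 values of 99 share dense rank 5.
Remaining distinct values take the next consecutive integers.
Batch X values → pooled ranks: 87→3, 38→1, 99→5
Rank sum = 3 + 1 + 5 = 9

9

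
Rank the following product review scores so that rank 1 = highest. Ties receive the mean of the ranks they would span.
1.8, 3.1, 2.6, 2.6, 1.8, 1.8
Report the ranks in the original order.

Sorted (descending): 3.1, 2.6, 2.6, 1.8, 1.8, 1.8
The 2 values of 2.6 occupy positions 2–3 → average rank (2+3)/2 = 2.5.
The 3 values of 1.8 occupy positions 4–6 → average rank 5.

5, 1, 2.5, 2.5, 5, 5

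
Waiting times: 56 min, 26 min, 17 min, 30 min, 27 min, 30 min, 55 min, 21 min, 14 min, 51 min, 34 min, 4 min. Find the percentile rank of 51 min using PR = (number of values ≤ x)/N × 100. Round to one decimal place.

83.3

N = 12.
Strictly below 51: 9. Equal to 51: 1.
PR = 10/12 × 100 = 83.3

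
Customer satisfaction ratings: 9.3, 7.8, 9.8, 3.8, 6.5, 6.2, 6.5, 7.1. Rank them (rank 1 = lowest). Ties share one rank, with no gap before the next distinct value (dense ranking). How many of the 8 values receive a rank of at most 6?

Sorted (ascending): 3.8, 6.2, 6.5, 6.5, 7.1, 7.8, 9.3, 9.8
The 2 values of 6.5 share dense rank 3.
Remaining distinct values take the next consecutive integers.
Ranks ≤ 6: {1, 2, 3, 3, 4, 5, 6} → 7 values.

7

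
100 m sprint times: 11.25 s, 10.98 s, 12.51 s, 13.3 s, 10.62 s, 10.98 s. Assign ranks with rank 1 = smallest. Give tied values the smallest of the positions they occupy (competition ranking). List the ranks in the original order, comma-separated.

4, 2, 5, 6, 1, 2

Sorted (ascending): 10.62, 10.98, 10.98, 11.25, 12.51, 13.3
The 2 values of 10.98 occupy positions 2–3 → each gets rank 2.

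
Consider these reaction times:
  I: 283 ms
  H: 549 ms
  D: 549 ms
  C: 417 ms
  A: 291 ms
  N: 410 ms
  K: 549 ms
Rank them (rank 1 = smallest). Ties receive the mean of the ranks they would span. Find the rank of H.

6

Sorted (ascending): 283, 291, 410, 417, 549, 549, 549
The 3 values of 549 occupy positions 5–7 → average rank 6.
H has value 549 ms → rank 6.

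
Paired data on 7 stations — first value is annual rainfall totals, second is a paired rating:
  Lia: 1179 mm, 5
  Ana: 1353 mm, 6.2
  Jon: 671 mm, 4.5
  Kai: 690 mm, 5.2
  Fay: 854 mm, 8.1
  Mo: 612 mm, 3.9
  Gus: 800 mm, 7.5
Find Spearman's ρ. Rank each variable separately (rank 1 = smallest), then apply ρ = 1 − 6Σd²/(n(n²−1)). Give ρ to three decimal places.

Ranks of variable 1: 6, 7, 2, 3, 5, 1, 4
Ranks of variable 2: 3, 5, 2, 4, 7, 1, 6
d = r₁ − r₂: 3, 2, 0, -1, -2, 0, -2
d²: 9, 4, 0, 1, 4, 0, 4; Σd² = 22
ρ = 1 − 6·22/(7·48) = 1 − 132/336 = 0.607

0.607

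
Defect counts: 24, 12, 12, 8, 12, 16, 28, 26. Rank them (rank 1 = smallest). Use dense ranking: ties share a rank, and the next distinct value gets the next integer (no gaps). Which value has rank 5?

Sorted (ascending): 8, 12, 12, 12, 16, 24, 26, 28
The 3 values of 12 share dense rank 2.
Remaining distinct values take the next consecutive integers.
Rank 5 → value 26.

26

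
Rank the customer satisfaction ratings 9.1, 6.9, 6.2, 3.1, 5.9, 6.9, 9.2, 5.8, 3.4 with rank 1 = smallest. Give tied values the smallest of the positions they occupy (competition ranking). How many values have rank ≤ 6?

7

Sorted (ascending): 3.1, 3.4, 5.8, 5.9, 6.2, 6.9, 6.9, 9.1, 9.2
The 2 values of 6.9 occupy positions 6–7 → each gets rank 6.
Ranks ≤ 6: {1, 2, 3, 4, 5, 6, 6} → 7 values.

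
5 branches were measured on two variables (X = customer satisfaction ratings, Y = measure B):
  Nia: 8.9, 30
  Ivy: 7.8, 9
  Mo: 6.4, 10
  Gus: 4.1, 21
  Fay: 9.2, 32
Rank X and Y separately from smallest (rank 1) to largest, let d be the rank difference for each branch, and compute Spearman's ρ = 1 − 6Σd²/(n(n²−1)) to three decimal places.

Ranks of variable 1: 4, 3, 2, 1, 5
Ranks of variable 2: 4, 1, 2, 3, 5
d = r₁ − r₂: 0, 2, 0, -2, 0
d²: 0, 4, 0, 4, 0; Σd² = 8
ρ = 1 − 6·8/(5·24) = 1 − 48/120 = 0.600

0.600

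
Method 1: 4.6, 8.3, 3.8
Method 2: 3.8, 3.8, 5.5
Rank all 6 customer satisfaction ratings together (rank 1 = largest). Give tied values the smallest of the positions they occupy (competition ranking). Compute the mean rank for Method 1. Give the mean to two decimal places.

Sorted (descending): 8.3, 5.5, 4.6, 3.8, 3.8, 3.8
The 3 values of 3.8 occupy positions 4–6 → each gets rank 4.
Method 1 values → pooled ranks: 4.6→3, 8.3→1, 3.8→4
Mean rank = (3 + 1 + 4) / 3 = 2.67

2.67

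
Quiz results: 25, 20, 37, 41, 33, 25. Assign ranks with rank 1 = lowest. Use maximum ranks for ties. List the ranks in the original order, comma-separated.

Sorted (ascending): 20, 25, 25, 33, 37, 41
The 2 values of 25 occupy positions 2–3 → each gets rank 3.

3, 1, 5, 6, 4, 3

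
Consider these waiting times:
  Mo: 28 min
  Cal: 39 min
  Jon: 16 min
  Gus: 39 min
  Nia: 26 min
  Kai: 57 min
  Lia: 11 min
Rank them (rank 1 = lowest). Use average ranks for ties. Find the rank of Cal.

Sorted (ascending): 11, 16, 26, 28, 39, 39, 57
The 2 values of 39 occupy positions 5–6 → average rank (5+6)/2 = 5.5.
Cal has value 39 min → rank 5.5.

5.5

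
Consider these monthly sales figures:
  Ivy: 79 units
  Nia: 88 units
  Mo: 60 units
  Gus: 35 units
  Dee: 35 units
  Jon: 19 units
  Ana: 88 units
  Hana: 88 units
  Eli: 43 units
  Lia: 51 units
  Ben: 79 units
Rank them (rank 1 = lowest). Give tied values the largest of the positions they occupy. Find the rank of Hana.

11

Sorted (ascending): 19, 35, 35, 43, 51, 60, 79, 79, 88, 88, 88
The 2 values of 35 occupy positions 2–3 → each gets rank 3.
The 2 values of 79 occupy positions 7–8 → each gets rank 8.
The 3 values of 88 occupy positions 9–11 → each gets rank 11.
Hana has value 88 units → rank 11.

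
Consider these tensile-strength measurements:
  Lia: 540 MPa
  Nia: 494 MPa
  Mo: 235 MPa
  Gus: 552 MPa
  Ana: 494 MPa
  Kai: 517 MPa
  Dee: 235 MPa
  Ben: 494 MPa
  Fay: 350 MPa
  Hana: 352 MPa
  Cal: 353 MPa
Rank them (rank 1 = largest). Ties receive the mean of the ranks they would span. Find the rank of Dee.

10.5

Sorted (descending): 552, 540, 517, 494, 494, 494, 353, 352, 350, 235, 235
The 3 values of 494 occupy positions 4–6 → average rank 5.
The 2 values of 235 occupy positions 10–11 → average rank (10+11)/2 = 10.5.
Dee has value 235 MPa → rank 10.5.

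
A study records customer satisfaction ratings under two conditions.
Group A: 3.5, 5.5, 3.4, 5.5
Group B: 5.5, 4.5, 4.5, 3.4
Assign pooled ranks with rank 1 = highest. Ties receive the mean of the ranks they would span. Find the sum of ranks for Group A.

17.5

Sorted (descending): 5.5, 5.5, 5.5, 4.5, 4.5, 3.5, 3.4, 3.4
The 3 values of 5.5 occupy positions 1–3 → average rank 2.
The 2 values of 4.5 occupy positions 4–5 → average rank (4+5)/2 = 4.5.
The 2 values of 3.4 occupy positions 7–8 → average rank (7+8)/2 = 7.5.
Group A values → pooled ranks: 3.5→6, 5.5→2, 3.4→7.5, 5.5→2
Rank sum = 6 + 2 + 7.5 + 2 = 17.5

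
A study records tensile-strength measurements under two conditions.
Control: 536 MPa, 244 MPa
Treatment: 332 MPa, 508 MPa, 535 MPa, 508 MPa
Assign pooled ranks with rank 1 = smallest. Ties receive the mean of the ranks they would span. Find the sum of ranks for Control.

Sorted (ascending): 244, 332, 508, 508, 535, 536
The 2 values of 508 occupy positions 3–4 → average rank (3+4)/2 = 3.5.
Control values → pooled ranks: 536→6, 244→1
Rank sum = 6 + 1 = 7

7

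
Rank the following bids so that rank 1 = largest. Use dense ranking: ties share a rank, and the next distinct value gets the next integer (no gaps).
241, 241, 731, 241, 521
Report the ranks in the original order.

Sorted (descending): 731, 521, 241, 241, 241
The 3 values of 241 share dense rank 3.
Remaining distinct values take the next consecutive integers.

3, 3, 1, 3, 2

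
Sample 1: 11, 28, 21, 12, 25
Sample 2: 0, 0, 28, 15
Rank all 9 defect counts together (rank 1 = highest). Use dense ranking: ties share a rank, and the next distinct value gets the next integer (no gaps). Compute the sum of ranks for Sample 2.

Sorted (descending): 28, 28, 25, 21, 15, 12, 11, 0, 0
The 2 values of 28 share dense rank 1.
The 2 values of 0 share dense rank 7.
Remaining distinct values take the next consecutive integers.
Sample 2 values → pooled ranks: 0→7, 0→7, 28→1, 15→4
Rank sum = 7 + 7 + 1 + 4 = 19

19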